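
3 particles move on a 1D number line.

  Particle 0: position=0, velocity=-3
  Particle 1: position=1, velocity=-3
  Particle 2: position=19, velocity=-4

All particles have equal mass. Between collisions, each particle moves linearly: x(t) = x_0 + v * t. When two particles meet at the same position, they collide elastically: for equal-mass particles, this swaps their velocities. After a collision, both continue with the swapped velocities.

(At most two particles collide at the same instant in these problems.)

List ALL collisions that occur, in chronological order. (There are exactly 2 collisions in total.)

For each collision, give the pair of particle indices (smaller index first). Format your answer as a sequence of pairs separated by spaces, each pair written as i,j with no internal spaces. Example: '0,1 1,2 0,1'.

Collision at t=18: particles 1 and 2 swap velocities; positions: p0=-54 p1=-53 p2=-53; velocities now: v0=-3 v1=-4 v2=-3
Collision at t=19: particles 0 and 1 swap velocities; positions: p0=-57 p1=-57 p2=-56; velocities now: v0=-4 v1=-3 v2=-3

Answer: 1,2 0,1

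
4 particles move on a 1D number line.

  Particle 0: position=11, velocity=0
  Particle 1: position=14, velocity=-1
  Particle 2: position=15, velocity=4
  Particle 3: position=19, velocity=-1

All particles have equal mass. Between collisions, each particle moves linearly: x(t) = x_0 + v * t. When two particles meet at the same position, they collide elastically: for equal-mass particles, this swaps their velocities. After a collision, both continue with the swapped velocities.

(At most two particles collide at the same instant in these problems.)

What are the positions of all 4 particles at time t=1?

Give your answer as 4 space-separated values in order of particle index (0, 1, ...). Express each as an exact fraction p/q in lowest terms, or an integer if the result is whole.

Answer: 11 13 18 19

Derivation:
Collision at t=4/5: particles 2 and 3 swap velocities; positions: p0=11 p1=66/5 p2=91/5 p3=91/5; velocities now: v0=0 v1=-1 v2=-1 v3=4
Advance to t=1 (no further collisions before then); velocities: v0=0 v1=-1 v2=-1 v3=4; positions = 11 13 18 19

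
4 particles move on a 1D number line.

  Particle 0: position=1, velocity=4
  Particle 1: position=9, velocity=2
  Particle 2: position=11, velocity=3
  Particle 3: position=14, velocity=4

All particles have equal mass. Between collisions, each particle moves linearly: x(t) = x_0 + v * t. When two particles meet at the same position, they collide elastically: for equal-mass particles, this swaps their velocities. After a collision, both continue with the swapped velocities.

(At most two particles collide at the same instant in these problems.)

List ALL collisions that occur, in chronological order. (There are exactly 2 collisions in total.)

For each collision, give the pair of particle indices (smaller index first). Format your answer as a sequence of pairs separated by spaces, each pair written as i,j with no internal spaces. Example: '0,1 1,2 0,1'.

Answer: 0,1 1,2

Derivation:
Collision at t=4: particles 0 and 1 swap velocities; positions: p0=17 p1=17 p2=23 p3=30; velocities now: v0=2 v1=4 v2=3 v3=4
Collision at t=10: particles 1 and 2 swap velocities; positions: p0=29 p1=41 p2=41 p3=54; velocities now: v0=2 v1=3 v2=4 v3=4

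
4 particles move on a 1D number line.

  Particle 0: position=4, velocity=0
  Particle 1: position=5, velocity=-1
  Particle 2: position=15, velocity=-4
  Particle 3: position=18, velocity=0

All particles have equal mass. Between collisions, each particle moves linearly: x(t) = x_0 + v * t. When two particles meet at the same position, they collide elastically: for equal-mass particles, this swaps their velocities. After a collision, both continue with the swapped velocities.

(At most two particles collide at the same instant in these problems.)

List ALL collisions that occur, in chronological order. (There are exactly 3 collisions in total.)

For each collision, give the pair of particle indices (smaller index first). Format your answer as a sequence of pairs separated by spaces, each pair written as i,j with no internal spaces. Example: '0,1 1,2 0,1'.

Answer: 0,1 1,2 0,1

Derivation:
Collision at t=1: particles 0 and 1 swap velocities; positions: p0=4 p1=4 p2=11 p3=18; velocities now: v0=-1 v1=0 v2=-4 v3=0
Collision at t=11/4: particles 1 and 2 swap velocities; positions: p0=9/4 p1=4 p2=4 p3=18; velocities now: v0=-1 v1=-4 v2=0 v3=0
Collision at t=10/3: particles 0 and 1 swap velocities; positions: p0=5/3 p1=5/3 p2=4 p3=18; velocities now: v0=-4 v1=-1 v2=0 v3=0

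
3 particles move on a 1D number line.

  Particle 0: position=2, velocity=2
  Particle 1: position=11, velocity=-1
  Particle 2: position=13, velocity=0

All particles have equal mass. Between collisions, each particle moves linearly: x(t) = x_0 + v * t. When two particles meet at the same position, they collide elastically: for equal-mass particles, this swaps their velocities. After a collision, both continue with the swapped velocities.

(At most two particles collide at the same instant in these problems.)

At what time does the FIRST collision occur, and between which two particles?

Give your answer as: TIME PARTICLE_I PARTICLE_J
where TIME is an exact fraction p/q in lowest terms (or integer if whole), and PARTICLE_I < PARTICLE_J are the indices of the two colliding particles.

Pair (0,1): pos 2,11 vel 2,-1 -> gap=9, closing at 3/unit, collide at t=3
Pair (1,2): pos 11,13 vel -1,0 -> not approaching (rel speed -1 <= 0)
Earliest collision: t=3 between 0 and 1

Answer: 3 0 1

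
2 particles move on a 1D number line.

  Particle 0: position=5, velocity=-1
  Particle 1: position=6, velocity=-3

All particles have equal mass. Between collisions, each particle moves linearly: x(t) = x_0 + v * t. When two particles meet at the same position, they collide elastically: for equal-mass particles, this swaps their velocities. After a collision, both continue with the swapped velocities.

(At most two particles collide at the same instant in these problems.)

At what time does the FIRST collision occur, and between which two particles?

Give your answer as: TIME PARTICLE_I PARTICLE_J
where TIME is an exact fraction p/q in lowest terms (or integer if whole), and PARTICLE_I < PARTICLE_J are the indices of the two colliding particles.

Pair (0,1): pos 5,6 vel -1,-3 -> gap=1, closing at 2/unit, collide at t=1/2
Earliest collision: t=1/2 between 0 and 1

Answer: 1/2 0 1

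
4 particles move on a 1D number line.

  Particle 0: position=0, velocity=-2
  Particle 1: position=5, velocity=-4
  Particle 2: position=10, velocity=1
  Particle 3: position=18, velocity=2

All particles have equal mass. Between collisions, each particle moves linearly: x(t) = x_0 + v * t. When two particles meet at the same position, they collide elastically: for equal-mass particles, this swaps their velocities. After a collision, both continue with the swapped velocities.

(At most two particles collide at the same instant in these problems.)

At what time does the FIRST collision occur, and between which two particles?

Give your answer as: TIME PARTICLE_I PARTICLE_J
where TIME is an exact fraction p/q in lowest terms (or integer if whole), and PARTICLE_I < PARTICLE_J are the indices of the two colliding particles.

Pair (0,1): pos 0,5 vel -2,-4 -> gap=5, closing at 2/unit, collide at t=5/2
Pair (1,2): pos 5,10 vel -4,1 -> not approaching (rel speed -5 <= 0)
Pair (2,3): pos 10,18 vel 1,2 -> not approaching (rel speed -1 <= 0)
Earliest collision: t=5/2 between 0 and 1

Answer: 5/2 0 1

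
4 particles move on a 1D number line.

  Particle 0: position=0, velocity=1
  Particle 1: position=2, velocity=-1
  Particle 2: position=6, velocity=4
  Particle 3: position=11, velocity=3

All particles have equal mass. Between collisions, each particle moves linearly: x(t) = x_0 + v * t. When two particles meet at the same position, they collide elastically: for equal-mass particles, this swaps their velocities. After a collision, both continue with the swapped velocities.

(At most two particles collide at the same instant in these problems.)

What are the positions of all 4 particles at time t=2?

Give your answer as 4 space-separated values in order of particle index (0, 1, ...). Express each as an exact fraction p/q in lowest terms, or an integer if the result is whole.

Collision at t=1: particles 0 and 1 swap velocities; positions: p0=1 p1=1 p2=10 p3=14; velocities now: v0=-1 v1=1 v2=4 v3=3
Advance to t=2 (no further collisions before then); velocities: v0=-1 v1=1 v2=4 v3=3; positions = 0 2 14 17

Answer: 0 2 14 17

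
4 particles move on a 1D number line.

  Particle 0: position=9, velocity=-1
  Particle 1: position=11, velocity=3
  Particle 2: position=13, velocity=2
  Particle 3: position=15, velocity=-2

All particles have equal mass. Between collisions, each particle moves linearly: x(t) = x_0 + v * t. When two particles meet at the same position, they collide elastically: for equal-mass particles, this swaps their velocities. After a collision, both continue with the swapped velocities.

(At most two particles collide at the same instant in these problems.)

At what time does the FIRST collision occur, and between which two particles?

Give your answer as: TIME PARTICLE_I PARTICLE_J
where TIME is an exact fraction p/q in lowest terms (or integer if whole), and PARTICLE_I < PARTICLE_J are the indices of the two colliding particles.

Answer: 1/2 2 3

Derivation:
Pair (0,1): pos 9,11 vel -1,3 -> not approaching (rel speed -4 <= 0)
Pair (1,2): pos 11,13 vel 3,2 -> gap=2, closing at 1/unit, collide at t=2
Pair (2,3): pos 13,15 vel 2,-2 -> gap=2, closing at 4/unit, collide at t=1/2
Earliest collision: t=1/2 between 2 and 3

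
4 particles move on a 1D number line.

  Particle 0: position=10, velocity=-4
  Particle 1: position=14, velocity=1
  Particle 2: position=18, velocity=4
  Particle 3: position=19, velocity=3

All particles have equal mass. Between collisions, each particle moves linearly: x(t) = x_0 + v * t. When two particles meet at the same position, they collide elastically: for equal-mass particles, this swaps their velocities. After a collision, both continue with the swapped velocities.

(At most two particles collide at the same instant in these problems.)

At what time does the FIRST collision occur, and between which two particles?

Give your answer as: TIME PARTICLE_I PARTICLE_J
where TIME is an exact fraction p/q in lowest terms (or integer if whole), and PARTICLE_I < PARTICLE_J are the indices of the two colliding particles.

Answer: 1 2 3

Derivation:
Pair (0,1): pos 10,14 vel -4,1 -> not approaching (rel speed -5 <= 0)
Pair (1,2): pos 14,18 vel 1,4 -> not approaching (rel speed -3 <= 0)
Pair (2,3): pos 18,19 vel 4,3 -> gap=1, closing at 1/unit, collide at t=1
Earliest collision: t=1 between 2 and 3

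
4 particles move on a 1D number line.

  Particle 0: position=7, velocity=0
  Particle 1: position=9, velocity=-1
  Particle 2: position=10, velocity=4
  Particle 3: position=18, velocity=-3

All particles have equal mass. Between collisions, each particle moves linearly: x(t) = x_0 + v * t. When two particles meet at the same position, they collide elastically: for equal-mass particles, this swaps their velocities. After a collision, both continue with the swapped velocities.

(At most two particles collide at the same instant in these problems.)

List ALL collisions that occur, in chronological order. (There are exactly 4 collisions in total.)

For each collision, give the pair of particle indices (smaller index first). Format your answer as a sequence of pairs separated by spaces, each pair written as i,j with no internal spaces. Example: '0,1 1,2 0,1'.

Collision at t=8/7: particles 2 and 3 swap velocities; positions: p0=7 p1=55/7 p2=102/7 p3=102/7; velocities now: v0=0 v1=-1 v2=-3 v3=4
Collision at t=2: particles 0 and 1 swap velocities; positions: p0=7 p1=7 p2=12 p3=18; velocities now: v0=-1 v1=0 v2=-3 v3=4
Collision at t=11/3: particles 1 and 2 swap velocities; positions: p0=16/3 p1=7 p2=7 p3=74/3; velocities now: v0=-1 v1=-3 v2=0 v3=4
Collision at t=9/2: particles 0 and 1 swap velocities; positions: p0=9/2 p1=9/2 p2=7 p3=28; velocities now: v0=-3 v1=-1 v2=0 v3=4

Answer: 2,3 0,1 1,2 0,1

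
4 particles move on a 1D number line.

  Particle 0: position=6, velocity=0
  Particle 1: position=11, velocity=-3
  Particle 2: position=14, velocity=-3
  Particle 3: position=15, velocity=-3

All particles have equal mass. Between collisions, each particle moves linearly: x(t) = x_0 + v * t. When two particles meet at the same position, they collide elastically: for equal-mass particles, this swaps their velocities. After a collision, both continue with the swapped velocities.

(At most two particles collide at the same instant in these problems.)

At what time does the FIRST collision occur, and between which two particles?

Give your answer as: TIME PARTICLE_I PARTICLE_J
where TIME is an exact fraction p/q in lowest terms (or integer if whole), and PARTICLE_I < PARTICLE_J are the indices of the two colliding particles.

Answer: 5/3 0 1

Derivation:
Pair (0,1): pos 6,11 vel 0,-3 -> gap=5, closing at 3/unit, collide at t=5/3
Pair (1,2): pos 11,14 vel -3,-3 -> not approaching (rel speed 0 <= 0)
Pair (2,3): pos 14,15 vel -3,-3 -> not approaching (rel speed 0 <= 0)
Earliest collision: t=5/3 between 0 and 1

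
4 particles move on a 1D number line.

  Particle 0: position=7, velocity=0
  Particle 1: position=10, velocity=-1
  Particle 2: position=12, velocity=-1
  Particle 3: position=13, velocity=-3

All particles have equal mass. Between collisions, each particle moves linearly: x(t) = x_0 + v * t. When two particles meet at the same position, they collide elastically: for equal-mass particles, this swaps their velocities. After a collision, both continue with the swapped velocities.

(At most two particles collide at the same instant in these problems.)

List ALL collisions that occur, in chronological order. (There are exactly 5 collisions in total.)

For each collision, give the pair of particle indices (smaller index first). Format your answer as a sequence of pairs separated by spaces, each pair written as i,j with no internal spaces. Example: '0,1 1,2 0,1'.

Collision at t=1/2: particles 2 and 3 swap velocities; positions: p0=7 p1=19/2 p2=23/2 p3=23/2; velocities now: v0=0 v1=-1 v2=-3 v3=-1
Collision at t=3/2: particles 1 and 2 swap velocities; positions: p0=7 p1=17/2 p2=17/2 p3=21/2; velocities now: v0=0 v1=-3 v2=-1 v3=-1
Collision at t=2: particles 0 and 1 swap velocities; positions: p0=7 p1=7 p2=8 p3=10; velocities now: v0=-3 v1=0 v2=-1 v3=-1
Collision at t=3: particles 1 and 2 swap velocities; positions: p0=4 p1=7 p2=7 p3=9; velocities now: v0=-3 v1=-1 v2=0 v3=-1
Collision at t=5: particles 2 and 3 swap velocities; positions: p0=-2 p1=5 p2=7 p3=7; velocities now: v0=-3 v1=-1 v2=-1 v3=0

Answer: 2,3 1,2 0,1 1,2 2,3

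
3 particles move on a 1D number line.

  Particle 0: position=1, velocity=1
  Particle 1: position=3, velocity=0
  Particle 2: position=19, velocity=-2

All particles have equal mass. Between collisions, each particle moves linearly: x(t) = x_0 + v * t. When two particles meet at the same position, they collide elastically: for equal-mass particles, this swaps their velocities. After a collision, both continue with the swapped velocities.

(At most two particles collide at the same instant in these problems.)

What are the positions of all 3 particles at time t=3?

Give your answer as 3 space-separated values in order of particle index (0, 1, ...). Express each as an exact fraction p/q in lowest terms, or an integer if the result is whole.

Collision at t=2: particles 0 and 1 swap velocities; positions: p0=3 p1=3 p2=15; velocities now: v0=0 v1=1 v2=-2
Advance to t=3 (no further collisions before then); velocities: v0=0 v1=1 v2=-2; positions = 3 4 13

Answer: 3 4 13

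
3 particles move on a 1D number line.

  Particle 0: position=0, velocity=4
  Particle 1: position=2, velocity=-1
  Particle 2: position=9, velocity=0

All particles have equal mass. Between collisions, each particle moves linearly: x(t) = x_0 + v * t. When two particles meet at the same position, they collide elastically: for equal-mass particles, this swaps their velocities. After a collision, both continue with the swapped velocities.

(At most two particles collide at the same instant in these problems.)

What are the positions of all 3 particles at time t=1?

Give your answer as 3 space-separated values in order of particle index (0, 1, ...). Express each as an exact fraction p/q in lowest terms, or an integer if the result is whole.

Collision at t=2/5: particles 0 and 1 swap velocities; positions: p0=8/5 p1=8/5 p2=9; velocities now: v0=-1 v1=4 v2=0
Advance to t=1 (no further collisions before then); velocities: v0=-1 v1=4 v2=0; positions = 1 4 9

Answer: 1 4 9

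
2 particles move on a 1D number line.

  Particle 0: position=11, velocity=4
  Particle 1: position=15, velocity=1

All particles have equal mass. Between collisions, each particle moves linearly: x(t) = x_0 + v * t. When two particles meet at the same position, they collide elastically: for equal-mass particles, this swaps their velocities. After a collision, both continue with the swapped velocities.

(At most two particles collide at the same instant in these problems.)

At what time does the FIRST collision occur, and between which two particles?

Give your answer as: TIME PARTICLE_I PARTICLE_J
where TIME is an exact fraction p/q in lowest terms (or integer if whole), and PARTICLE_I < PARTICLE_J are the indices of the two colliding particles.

Answer: 4/3 0 1

Derivation:
Pair (0,1): pos 11,15 vel 4,1 -> gap=4, closing at 3/unit, collide at t=4/3
Earliest collision: t=4/3 between 0 and 1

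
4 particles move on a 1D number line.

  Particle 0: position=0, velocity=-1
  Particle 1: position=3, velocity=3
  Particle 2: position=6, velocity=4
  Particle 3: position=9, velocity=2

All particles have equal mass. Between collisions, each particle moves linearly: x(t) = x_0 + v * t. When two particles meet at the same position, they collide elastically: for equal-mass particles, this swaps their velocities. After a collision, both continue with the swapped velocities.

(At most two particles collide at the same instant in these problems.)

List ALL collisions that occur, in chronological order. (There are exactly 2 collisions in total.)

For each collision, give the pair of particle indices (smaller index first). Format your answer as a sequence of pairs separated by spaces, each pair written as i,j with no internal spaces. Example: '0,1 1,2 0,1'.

Collision at t=3/2: particles 2 and 3 swap velocities; positions: p0=-3/2 p1=15/2 p2=12 p3=12; velocities now: v0=-1 v1=3 v2=2 v3=4
Collision at t=6: particles 1 and 2 swap velocities; positions: p0=-6 p1=21 p2=21 p3=30; velocities now: v0=-1 v1=2 v2=3 v3=4

Answer: 2,3 1,2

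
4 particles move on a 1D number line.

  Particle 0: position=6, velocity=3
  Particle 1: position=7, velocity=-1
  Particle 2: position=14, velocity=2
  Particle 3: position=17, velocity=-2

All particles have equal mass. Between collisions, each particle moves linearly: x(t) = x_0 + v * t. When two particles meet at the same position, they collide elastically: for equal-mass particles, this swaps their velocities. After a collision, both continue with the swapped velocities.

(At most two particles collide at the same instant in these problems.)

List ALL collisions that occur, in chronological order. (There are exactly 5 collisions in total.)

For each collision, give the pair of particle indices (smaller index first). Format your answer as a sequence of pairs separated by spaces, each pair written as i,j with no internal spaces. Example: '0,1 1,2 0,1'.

Answer: 0,1 2,3 1,2 2,3 0,1

Derivation:
Collision at t=1/4: particles 0 and 1 swap velocities; positions: p0=27/4 p1=27/4 p2=29/2 p3=33/2; velocities now: v0=-1 v1=3 v2=2 v3=-2
Collision at t=3/4: particles 2 and 3 swap velocities; positions: p0=25/4 p1=33/4 p2=31/2 p3=31/2; velocities now: v0=-1 v1=3 v2=-2 v3=2
Collision at t=11/5: particles 1 and 2 swap velocities; positions: p0=24/5 p1=63/5 p2=63/5 p3=92/5; velocities now: v0=-1 v1=-2 v2=3 v3=2
Collision at t=8: particles 2 and 3 swap velocities; positions: p0=-1 p1=1 p2=30 p3=30; velocities now: v0=-1 v1=-2 v2=2 v3=3
Collision at t=10: particles 0 and 1 swap velocities; positions: p0=-3 p1=-3 p2=34 p3=36; velocities now: v0=-2 v1=-1 v2=2 v3=3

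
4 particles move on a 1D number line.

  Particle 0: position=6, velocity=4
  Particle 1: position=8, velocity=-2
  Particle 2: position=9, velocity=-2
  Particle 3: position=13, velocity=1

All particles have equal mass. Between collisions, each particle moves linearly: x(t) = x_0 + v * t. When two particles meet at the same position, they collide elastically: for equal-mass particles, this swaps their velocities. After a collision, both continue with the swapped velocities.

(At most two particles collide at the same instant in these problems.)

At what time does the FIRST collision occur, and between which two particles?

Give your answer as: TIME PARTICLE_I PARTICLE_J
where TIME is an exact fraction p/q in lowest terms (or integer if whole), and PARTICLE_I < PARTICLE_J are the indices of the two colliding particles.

Pair (0,1): pos 6,8 vel 4,-2 -> gap=2, closing at 6/unit, collide at t=1/3
Pair (1,2): pos 8,9 vel -2,-2 -> not approaching (rel speed 0 <= 0)
Pair (2,3): pos 9,13 vel -2,1 -> not approaching (rel speed -3 <= 0)
Earliest collision: t=1/3 between 0 and 1

Answer: 1/3 0 1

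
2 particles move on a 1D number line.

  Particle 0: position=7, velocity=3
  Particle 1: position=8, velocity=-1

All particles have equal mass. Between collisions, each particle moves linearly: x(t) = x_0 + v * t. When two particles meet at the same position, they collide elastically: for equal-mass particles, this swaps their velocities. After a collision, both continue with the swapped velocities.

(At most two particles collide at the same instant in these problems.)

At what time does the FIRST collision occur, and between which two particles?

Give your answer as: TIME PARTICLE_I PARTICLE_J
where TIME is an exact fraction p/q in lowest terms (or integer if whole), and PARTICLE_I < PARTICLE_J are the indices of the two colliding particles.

Pair (0,1): pos 7,8 vel 3,-1 -> gap=1, closing at 4/unit, collide at t=1/4
Earliest collision: t=1/4 between 0 and 1

Answer: 1/4 0 1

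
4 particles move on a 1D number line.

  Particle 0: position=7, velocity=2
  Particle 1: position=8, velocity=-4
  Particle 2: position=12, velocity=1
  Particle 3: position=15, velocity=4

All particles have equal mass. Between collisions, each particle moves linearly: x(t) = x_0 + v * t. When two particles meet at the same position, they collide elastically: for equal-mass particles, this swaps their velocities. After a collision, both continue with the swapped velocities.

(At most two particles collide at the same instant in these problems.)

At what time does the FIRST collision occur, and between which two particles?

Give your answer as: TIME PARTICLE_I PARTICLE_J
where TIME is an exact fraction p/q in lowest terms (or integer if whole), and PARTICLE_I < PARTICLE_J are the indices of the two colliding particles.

Pair (0,1): pos 7,8 vel 2,-4 -> gap=1, closing at 6/unit, collide at t=1/6
Pair (1,2): pos 8,12 vel -4,1 -> not approaching (rel speed -5 <= 0)
Pair (2,3): pos 12,15 vel 1,4 -> not approaching (rel speed -3 <= 0)
Earliest collision: t=1/6 between 0 and 1

Answer: 1/6 0 1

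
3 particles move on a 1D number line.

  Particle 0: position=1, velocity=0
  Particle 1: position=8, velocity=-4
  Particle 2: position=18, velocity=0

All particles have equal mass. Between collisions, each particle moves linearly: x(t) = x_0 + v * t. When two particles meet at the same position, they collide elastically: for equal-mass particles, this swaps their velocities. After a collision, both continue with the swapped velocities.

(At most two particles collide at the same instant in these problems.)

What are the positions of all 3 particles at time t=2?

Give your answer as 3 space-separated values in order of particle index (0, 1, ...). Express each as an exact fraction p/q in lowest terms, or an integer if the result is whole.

Collision at t=7/4: particles 0 and 1 swap velocities; positions: p0=1 p1=1 p2=18; velocities now: v0=-4 v1=0 v2=0
Advance to t=2 (no further collisions before then); velocities: v0=-4 v1=0 v2=0; positions = 0 1 18

Answer: 0 1 18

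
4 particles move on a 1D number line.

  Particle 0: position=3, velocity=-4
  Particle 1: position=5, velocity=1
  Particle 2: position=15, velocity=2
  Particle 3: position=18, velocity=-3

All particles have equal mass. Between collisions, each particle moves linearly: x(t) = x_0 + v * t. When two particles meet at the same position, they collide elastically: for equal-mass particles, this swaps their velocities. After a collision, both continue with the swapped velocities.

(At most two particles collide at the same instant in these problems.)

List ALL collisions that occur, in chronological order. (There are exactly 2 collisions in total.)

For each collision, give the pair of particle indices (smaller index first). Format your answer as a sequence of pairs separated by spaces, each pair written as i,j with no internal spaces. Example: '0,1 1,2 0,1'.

Collision at t=3/5: particles 2 and 3 swap velocities; positions: p0=3/5 p1=28/5 p2=81/5 p3=81/5; velocities now: v0=-4 v1=1 v2=-3 v3=2
Collision at t=13/4: particles 1 and 2 swap velocities; positions: p0=-10 p1=33/4 p2=33/4 p3=43/2; velocities now: v0=-4 v1=-3 v2=1 v3=2

Answer: 2,3 1,2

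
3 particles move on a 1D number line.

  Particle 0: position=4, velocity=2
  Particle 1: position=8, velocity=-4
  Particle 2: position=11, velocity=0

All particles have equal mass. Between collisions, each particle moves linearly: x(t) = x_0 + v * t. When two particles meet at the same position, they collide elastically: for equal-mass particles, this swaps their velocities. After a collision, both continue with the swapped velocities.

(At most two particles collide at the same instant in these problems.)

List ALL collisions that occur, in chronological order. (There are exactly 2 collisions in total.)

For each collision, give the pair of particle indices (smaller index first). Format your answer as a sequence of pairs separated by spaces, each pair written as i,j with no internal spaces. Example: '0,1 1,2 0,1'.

Collision at t=2/3: particles 0 and 1 swap velocities; positions: p0=16/3 p1=16/3 p2=11; velocities now: v0=-4 v1=2 v2=0
Collision at t=7/2: particles 1 and 2 swap velocities; positions: p0=-6 p1=11 p2=11; velocities now: v0=-4 v1=0 v2=2

Answer: 0,1 1,2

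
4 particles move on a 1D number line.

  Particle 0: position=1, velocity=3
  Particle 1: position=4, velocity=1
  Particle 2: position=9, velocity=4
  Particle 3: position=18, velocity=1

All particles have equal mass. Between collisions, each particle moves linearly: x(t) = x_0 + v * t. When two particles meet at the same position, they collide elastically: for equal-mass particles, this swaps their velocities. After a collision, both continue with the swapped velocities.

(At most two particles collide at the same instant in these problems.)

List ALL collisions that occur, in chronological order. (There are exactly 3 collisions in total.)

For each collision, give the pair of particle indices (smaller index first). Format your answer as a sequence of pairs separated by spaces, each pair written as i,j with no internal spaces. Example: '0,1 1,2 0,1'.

Answer: 0,1 2,3 1,2

Derivation:
Collision at t=3/2: particles 0 and 1 swap velocities; positions: p0=11/2 p1=11/2 p2=15 p3=39/2; velocities now: v0=1 v1=3 v2=4 v3=1
Collision at t=3: particles 2 and 3 swap velocities; positions: p0=7 p1=10 p2=21 p3=21; velocities now: v0=1 v1=3 v2=1 v3=4
Collision at t=17/2: particles 1 and 2 swap velocities; positions: p0=25/2 p1=53/2 p2=53/2 p3=43; velocities now: v0=1 v1=1 v2=3 v3=4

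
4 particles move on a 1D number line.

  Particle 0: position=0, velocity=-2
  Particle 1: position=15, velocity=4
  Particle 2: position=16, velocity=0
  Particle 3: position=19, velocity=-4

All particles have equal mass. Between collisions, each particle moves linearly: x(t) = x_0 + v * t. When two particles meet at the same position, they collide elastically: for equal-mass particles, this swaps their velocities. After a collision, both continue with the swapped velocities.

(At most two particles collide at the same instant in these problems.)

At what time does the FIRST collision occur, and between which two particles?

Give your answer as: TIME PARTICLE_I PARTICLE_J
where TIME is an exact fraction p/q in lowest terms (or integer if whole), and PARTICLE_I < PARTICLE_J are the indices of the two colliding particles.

Pair (0,1): pos 0,15 vel -2,4 -> not approaching (rel speed -6 <= 0)
Pair (1,2): pos 15,16 vel 4,0 -> gap=1, closing at 4/unit, collide at t=1/4
Pair (2,3): pos 16,19 vel 0,-4 -> gap=3, closing at 4/unit, collide at t=3/4
Earliest collision: t=1/4 between 1 and 2

Answer: 1/4 1 2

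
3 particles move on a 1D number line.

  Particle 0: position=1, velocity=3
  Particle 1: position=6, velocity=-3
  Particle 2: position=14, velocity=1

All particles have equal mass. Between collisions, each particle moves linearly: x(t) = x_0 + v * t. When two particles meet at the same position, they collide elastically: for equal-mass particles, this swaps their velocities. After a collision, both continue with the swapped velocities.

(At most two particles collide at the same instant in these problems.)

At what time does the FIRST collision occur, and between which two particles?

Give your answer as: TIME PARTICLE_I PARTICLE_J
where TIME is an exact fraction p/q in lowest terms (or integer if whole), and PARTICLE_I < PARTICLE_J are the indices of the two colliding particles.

Answer: 5/6 0 1

Derivation:
Pair (0,1): pos 1,6 vel 3,-3 -> gap=5, closing at 6/unit, collide at t=5/6
Pair (1,2): pos 6,14 vel -3,1 -> not approaching (rel speed -4 <= 0)
Earliest collision: t=5/6 between 0 and 1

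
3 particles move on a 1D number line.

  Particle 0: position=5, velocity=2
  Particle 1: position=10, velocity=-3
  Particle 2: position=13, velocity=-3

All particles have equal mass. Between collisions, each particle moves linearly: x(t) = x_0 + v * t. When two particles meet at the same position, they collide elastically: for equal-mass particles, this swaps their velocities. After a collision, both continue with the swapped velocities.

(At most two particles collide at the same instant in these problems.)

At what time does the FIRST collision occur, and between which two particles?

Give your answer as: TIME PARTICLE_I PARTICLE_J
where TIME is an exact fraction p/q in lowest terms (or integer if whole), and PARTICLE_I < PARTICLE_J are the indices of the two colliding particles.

Answer: 1 0 1

Derivation:
Pair (0,1): pos 5,10 vel 2,-3 -> gap=5, closing at 5/unit, collide at t=1
Pair (1,2): pos 10,13 vel -3,-3 -> not approaching (rel speed 0 <= 0)
Earliest collision: t=1 between 0 and 1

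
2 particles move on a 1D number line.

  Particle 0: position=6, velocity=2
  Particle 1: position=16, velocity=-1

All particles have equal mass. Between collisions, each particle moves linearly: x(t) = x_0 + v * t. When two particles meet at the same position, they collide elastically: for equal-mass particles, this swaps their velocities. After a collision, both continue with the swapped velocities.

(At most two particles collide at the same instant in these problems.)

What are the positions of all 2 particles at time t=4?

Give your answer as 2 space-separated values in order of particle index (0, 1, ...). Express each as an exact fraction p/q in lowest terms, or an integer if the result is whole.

Answer: 12 14

Derivation:
Collision at t=10/3: particles 0 and 1 swap velocities; positions: p0=38/3 p1=38/3; velocities now: v0=-1 v1=2
Advance to t=4 (no further collisions before then); velocities: v0=-1 v1=2; positions = 12 14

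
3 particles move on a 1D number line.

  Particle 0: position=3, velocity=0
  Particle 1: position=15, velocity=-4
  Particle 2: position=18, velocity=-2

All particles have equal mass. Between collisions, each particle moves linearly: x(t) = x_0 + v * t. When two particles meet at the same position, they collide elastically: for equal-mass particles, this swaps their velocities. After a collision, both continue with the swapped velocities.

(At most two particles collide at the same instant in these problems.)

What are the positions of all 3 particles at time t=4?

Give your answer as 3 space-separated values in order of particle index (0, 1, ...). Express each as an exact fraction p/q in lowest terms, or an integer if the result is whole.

Answer: -1 3 10

Derivation:
Collision at t=3: particles 0 and 1 swap velocities; positions: p0=3 p1=3 p2=12; velocities now: v0=-4 v1=0 v2=-2
Advance to t=4 (no further collisions before then); velocities: v0=-4 v1=0 v2=-2; positions = -1 3 10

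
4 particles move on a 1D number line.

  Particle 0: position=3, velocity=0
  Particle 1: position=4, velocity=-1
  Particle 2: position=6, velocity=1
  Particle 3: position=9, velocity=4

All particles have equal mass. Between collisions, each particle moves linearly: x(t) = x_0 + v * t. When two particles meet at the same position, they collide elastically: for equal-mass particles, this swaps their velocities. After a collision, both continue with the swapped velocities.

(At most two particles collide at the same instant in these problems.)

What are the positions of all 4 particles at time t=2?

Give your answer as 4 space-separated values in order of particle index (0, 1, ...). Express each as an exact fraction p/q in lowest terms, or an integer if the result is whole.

Collision at t=1: particles 0 and 1 swap velocities; positions: p0=3 p1=3 p2=7 p3=13; velocities now: v0=-1 v1=0 v2=1 v3=4
Advance to t=2 (no further collisions before then); velocities: v0=-1 v1=0 v2=1 v3=4; positions = 2 3 8 17

Answer: 2 3 8 17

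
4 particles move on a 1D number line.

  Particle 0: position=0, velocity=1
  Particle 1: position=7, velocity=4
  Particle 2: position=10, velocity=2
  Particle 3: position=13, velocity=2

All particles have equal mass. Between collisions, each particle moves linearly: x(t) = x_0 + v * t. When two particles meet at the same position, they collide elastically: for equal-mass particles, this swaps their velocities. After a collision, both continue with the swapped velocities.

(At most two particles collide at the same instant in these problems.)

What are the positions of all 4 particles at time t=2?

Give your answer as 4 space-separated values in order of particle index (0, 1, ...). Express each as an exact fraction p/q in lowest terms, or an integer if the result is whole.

Collision at t=3/2: particles 1 and 2 swap velocities; positions: p0=3/2 p1=13 p2=13 p3=16; velocities now: v0=1 v1=2 v2=4 v3=2
Advance to t=2 (no further collisions before then); velocities: v0=1 v1=2 v2=4 v3=2; positions = 2 14 15 17

Answer: 2 14 15 17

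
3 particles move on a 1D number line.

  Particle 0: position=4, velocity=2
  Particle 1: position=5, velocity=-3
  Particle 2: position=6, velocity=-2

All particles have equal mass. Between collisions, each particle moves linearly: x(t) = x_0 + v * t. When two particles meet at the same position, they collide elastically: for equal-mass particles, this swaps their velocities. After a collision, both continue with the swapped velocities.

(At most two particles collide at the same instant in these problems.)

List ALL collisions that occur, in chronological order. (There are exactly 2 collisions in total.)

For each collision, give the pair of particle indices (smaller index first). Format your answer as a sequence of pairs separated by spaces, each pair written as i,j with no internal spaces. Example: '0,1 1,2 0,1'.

Collision at t=1/5: particles 0 and 1 swap velocities; positions: p0=22/5 p1=22/5 p2=28/5; velocities now: v0=-3 v1=2 v2=-2
Collision at t=1/2: particles 1 and 2 swap velocities; positions: p0=7/2 p1=5 p2=5; velocities now: v0=-3 v1=-2 v2=2

Answer: 0,1 1,2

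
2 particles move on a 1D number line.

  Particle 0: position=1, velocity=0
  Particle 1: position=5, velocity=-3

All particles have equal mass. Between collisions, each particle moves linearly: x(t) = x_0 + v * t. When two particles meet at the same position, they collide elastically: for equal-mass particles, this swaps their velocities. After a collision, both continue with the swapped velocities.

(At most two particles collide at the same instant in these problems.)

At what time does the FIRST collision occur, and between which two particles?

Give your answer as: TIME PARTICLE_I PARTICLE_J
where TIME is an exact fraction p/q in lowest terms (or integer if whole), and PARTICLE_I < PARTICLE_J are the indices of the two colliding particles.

Pair (0,1): pos 1,5 vel 0,-3 -> gap=4, closing at 3/unit, collide at t=4/3
Earliest collision: t=4/3 between 0 and 1

Answer: 4/3 0 1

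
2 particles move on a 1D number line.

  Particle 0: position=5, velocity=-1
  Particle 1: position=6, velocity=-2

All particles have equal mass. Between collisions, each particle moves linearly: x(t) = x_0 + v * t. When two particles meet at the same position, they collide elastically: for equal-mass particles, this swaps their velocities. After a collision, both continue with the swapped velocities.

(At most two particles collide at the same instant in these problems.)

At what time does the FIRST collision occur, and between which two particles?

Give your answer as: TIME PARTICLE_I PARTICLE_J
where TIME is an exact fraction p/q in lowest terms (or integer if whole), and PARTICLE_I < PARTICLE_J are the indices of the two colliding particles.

Answer: 1 0 1

Derivation:
Pair (0,1): pos 5,6 vel -1,-2 -> gap=1, closing at 1/unit, collide at t=1
Earliest collision: t=1 between 0 and 1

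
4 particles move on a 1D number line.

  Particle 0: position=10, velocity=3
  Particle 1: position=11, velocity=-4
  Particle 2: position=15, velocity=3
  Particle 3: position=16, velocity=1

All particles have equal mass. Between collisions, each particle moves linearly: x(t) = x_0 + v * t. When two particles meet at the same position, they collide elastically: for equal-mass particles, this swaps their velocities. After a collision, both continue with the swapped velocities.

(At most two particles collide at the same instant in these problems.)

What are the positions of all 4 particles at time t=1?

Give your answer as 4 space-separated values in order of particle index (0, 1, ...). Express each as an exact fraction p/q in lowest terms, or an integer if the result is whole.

Answer: 7 13 17 18

Derivation:
Collision at t=1/7: particles 0 and 1 swap velocities; positions: p0=73/7 p1=73/7 p2=108/7 p3=113/7; velocities now: v0=-4 v1=3 v2=3 v3=1
Collision at t=1/2: particles 2 and 3 swap velocities; positions: p0=9 p1=23/2 p2=33/2 p3=33/2; velocities now: v0=-4 v1=3 v2=1 v3=3
Advance to t=1 (no further collisions before then); velocities: v0=-4 v1=3 v2=1 v3=3; positions = 7 13 17 18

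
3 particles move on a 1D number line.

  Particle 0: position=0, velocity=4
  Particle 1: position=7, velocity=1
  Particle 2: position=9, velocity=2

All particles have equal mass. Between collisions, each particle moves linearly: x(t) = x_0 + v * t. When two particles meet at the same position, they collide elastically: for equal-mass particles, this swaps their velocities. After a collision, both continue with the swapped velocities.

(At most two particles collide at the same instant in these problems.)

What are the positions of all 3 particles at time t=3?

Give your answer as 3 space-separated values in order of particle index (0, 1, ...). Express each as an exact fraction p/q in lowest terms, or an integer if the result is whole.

Answer: 10 12 15

Derivation:
Collision at t=7/3: particles 0 and 1 swap velocities; positions: p0=28/3 p1=28/3 p2=41/3; velocities now: v0=1 v1=4 v2=2
Advance to t=3 (no further collisions before then); velocities: v0=1 v1=4 v2=2; positions = 10 12 15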